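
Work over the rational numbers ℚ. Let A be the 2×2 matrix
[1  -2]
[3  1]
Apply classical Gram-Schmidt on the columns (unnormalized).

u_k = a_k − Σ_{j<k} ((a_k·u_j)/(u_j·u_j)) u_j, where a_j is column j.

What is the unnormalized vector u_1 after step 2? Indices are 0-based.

u_1 = (-21/10, 7/10)

Step 1: u_0 = a_0 = (1, 3).
Step 2: u_1 = a_1 − (1/10)·u_0 = (-21/10, 7/10).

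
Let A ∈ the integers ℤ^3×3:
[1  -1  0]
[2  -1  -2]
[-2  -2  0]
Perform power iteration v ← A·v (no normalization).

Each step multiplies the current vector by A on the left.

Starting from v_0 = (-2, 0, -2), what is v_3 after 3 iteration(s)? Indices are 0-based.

v_0 = (-2, 0, -2).
v_1 = A·v_0 = (-2, 0, 4).
v_2 = A·v_1 = (-2, -12, 4).
v_3 = A·v_2 = (10, 0, 28).

v_3 = (10, 0, 28)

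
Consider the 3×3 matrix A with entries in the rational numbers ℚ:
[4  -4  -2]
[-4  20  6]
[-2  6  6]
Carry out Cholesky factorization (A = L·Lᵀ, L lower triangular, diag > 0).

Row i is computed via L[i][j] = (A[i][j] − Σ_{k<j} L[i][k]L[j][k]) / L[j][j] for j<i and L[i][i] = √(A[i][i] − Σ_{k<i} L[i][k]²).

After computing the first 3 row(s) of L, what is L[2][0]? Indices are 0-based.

L[2][0] = -1

Step 1: L[0][0] = √(4) = 2.
  L[1][0] = (-4) / L[0][0] = -2.
Step 2: L[1][1] = √(16) = 4.
  L[2][0] = (-2) / L[0][0] = -1.
  L[2][1] = (4) / L[1][1] = 1.
Step 3: L[2][2] = √(4) = 2.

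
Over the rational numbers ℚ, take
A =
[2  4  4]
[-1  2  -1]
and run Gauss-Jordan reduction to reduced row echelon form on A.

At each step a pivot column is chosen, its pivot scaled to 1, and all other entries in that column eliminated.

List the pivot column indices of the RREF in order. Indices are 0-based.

pivot columns: 0, 1

[1] R0 /= 2  ⇒  (1, 2, 2)
     R1 -= -1·R0  ⇒  (0, 4, 1)
[2] R1 /= 4  ⇒  (0, 1, 1/4)
     R0 -= 2·R1  ⇒  (1, 0, 3/2)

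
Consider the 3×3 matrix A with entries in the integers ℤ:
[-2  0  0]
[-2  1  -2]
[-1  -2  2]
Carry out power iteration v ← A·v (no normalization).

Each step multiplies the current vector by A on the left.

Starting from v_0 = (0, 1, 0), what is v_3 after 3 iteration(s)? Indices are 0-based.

v_0 = (0, 1, 0).
v_1 = A·v_0 = (0, 1, -2).
v_2 = A·v_1 = (0, 5, -6).
v_3 = A·v_2 = (0, 17, -22).

v_3 = (0, 17, -22)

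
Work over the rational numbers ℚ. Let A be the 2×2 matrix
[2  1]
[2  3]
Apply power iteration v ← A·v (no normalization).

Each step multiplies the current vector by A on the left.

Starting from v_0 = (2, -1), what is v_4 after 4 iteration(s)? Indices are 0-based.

v_4 = (87, 169)

v_0 = (2, -1).
v_1 = A·v_0 = (3, 1).
v_2 = A·v_1 = (7, 9).
v_3 = A·v_2 = (23, 41).
v_4 = A·v_3 = (87, 169).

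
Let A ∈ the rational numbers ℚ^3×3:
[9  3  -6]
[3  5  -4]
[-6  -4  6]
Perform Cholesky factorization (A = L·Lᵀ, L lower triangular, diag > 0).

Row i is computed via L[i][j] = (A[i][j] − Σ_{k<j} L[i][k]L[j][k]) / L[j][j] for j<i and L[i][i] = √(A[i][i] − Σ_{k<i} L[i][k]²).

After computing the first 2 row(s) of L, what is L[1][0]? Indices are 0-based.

Step 1: L[0][0] = √(9) = 3.
  L[1][0] = (3) / L[0][0] = 1.
Step 2: L[1][1] = √(4) = 2.

L[1][0] = 1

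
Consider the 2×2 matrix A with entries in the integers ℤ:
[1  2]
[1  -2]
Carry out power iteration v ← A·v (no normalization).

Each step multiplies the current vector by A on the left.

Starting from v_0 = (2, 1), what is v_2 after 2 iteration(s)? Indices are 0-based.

v_2 = (4, 4)

v_0 = (2, 1).
v_1 = A·v_0 = (4, 0).
v_2 = A·v_1 = (4, 4).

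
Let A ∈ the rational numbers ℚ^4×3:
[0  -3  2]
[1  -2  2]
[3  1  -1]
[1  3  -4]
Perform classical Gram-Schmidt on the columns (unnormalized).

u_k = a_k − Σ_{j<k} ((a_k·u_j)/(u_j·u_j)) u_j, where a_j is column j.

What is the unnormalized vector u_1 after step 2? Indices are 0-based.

u_1 = (-3, -26/11, -1/11, 29/11)

Step 1: u_0 = a_0 = (0, 1, 3, 1).
Step 2: u_1 = a_1 − (4/11)·u_0 = (-3, -26/11, -1/11, 29/11).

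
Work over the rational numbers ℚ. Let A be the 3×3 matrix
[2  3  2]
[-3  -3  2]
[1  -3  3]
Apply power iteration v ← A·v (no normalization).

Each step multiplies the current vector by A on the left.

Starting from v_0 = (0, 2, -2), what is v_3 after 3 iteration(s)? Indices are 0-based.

v_3 = (-108, 142, -62)

v_0 = (0, 2, -2).
v_1 = A·v_0 = (2, -10, -12).
v_2 = A·v_1 = (-50, 0, -4).
v_3 = A·v_2 = (-108, 142, -62).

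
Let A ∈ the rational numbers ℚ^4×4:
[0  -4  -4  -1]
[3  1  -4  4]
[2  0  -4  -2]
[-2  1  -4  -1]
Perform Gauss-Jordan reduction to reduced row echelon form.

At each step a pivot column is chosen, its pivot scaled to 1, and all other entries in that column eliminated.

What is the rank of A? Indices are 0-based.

rank = 4

step 1: exchange rows 0,1
step 1: normalize row 0 (÷3) = (1, 1/3, -4/3, 4/3)
  row 2: subtract 2×row0 = (0, -2/3, -4/3, -14/3)
  row 3: subtract -2×row0 = (0, 5/3, -20/3, 5/3)
step 2: normalize row 1 (÷-4) = (0, 1, 1, 1/4)
  row 0: subtract 1/3×row1 = (1, 0, -5/3, 5/4)
  row 2: subtract -2/3×row1 = (0, 0, -2/3, -9/2)
  row 3: subtract 5/3×row1 = (0, 0, -25/3, 5/4)
step 3: normalize row 2 (÷-2/3) = (0, 0, 1, 27/4)
  row 0: subtract -5/3×row2 = (1, 0, 0, 25/2)
  row 1: subtract 1×row2 = (0, 1, 0, -13/2)
  row 3: subtract -25/3×row2 = (0, 0, 0, 115/2)
step 4: normalize row 3 (÷115/2) = (0, 0, 0, 1)
  row 0: subtract 25/2×row3 = (1, 0, 0, 0)
  row 1: subtract -13/2×row3 = (0, 1, 0, 0)
  row 2: subtract 27/4×row3 = (0, 0, 1, 0)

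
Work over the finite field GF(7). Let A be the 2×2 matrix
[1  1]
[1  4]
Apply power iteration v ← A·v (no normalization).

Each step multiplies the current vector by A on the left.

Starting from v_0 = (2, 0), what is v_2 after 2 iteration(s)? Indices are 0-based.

v_2 = (4, 3)

v_0 = (2, 0).
v_1 = A·v_0 = (2, 2).
v_2 = A·v_1 = (4, 3).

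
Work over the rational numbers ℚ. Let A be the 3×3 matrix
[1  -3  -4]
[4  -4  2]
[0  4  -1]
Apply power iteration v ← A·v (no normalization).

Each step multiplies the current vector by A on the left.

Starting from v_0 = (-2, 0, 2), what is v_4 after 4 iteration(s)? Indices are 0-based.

v_0 = (-2, 0, 2).
v_1 = A·v_0 = (-10, -4, -2).
v_2 = A·v_1 = (10, -28, -14).
v_3 = A·v_2 = (150, 124, -98).
v_4 = A·v_3 = (170, -92, 594).

v_4 = (170, -92, 594)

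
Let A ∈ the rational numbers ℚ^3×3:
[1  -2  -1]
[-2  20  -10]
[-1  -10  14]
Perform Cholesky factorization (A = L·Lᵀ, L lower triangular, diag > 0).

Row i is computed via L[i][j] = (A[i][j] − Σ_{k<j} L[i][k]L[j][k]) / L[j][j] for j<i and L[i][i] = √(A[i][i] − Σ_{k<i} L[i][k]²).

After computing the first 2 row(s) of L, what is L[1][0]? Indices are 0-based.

L[1][0] = -2

Step 1: L[0][0] = √(1) = 1.
  L[1][0] = (-2) / L[0][0] = -2.
Step 2: L[1][1] = √(16) = 4.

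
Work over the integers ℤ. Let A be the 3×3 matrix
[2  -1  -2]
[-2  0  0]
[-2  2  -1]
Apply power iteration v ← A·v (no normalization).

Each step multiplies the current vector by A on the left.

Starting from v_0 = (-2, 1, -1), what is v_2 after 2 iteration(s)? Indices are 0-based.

v_0 = (-2, 1, -1).
v_1 = A·v_0 = (-3, 4, 7).
v_2 = A·v_1 = (-24, 6, 7).

v_2 = (-24, 6, 7)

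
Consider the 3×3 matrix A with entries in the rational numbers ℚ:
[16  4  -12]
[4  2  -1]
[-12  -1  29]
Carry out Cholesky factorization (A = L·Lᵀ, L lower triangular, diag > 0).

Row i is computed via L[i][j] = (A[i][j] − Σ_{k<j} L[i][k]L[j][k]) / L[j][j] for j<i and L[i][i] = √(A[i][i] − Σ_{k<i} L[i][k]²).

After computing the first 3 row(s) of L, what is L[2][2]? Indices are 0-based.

Step 1: L[0][0] = √(16) = 4.
  L[1][0] = (4) / L[0][0] = 1.
Step 2: L[1][1] = √(1) = 1.
  L[2][0] = (-12) / L[0][0] = -3.
  L[2][1] = (2) / L[1][1] = 2.
Step 3: L[2][2] = √(16) = 4.

L[2][2] = 4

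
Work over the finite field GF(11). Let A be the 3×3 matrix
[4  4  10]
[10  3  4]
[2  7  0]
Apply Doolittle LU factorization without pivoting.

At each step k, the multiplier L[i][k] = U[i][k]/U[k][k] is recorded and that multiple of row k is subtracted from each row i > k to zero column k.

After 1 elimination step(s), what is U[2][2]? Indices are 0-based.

[col 0] pivot 4
  R1 -= 8*R0 → (0, 4, 1)  (L[1][0] := 8)
  R2 -= 6*R0 → (0, 5, 6)  (L[2][0] := 6)

U[2][2] = 6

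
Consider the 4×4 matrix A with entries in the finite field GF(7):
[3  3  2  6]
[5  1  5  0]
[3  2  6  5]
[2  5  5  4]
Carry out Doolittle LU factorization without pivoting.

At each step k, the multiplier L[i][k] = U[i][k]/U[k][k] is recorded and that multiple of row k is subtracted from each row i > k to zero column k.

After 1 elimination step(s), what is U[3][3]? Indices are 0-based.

Step 1: pivot at (0,0) is 3.
  row1 ← row1 − (4)·row0  ⇒  L[1][0]=4, U row1=(0, 3, 4, 4)
  row2 ← row2 − (1)·row0  ⇒  L[2][0]=1, U row2=(0, 6, 4, 6)
  row3 ← row3 − (3)·row0  ⇒  L[3][0]=3, U row3=(0, 3, 6, 0)

U[3][3] = 0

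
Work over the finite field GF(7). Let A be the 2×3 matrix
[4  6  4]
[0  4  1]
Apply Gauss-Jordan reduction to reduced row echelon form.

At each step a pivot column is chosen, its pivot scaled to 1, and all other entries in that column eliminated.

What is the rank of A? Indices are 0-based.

step 1: normalize row 0 (÷4) = (1, 5, 1)
step 2: normalize row 1 (÷4) = (0, 1, 2)
  row 0: subtract 5×row1 = (1, 0, 5)

rank = 2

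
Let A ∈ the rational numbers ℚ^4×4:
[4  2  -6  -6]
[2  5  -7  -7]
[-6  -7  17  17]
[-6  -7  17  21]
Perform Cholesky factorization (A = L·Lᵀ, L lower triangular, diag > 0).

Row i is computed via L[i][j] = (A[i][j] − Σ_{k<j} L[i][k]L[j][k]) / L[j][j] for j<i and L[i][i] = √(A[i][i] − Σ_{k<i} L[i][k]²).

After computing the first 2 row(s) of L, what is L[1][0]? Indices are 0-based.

Step 1: L[0][0] = √(4) = 2.
  L[1][0] = (2) / L[0][0] = 1.
Step 2: L[1][1] = √(4) = 2.

L[1][0] = 1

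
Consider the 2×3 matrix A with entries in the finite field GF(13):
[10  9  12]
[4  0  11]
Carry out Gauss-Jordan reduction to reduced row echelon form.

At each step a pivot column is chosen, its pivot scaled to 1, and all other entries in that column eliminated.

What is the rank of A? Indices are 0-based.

step 1: normalize row 0 (÷10) = (1, 10, 9)
  row 1: subtract 4×row0 = (0, 12, 1)
step 2: normalize row 1 (÷12) = (0, 1, 12)
  row 0: subtract 10×row1 = (1, 0, 6)

rank = 2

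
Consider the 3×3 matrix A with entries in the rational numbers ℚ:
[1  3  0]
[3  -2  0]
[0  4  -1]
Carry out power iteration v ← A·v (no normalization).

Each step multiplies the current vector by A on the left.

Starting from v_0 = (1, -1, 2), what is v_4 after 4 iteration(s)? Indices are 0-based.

v_4 = (178, -247, 374)

v_0 = (1, -1, 2).
v_1 = A·v_0 = (-2, 5, -6).
v_2 = A·v_1 = (13, -16, 26).
v_3 = A·v_2 = (-35, 71, -90).
v_4 = A·v_3 = (178, -247, 374).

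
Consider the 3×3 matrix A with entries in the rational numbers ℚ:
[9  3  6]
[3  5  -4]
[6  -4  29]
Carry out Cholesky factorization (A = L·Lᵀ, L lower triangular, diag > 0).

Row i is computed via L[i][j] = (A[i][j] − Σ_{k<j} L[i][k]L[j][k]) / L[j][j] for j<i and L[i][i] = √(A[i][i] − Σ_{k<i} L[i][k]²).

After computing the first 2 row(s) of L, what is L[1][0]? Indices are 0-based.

L[1][0] = 1

Step 1: L[0][0] = √(9) = 3.
  L[1][0] = (3) / L[0][0] = 1.
Step 2: L[1][1] = √(4) = 2.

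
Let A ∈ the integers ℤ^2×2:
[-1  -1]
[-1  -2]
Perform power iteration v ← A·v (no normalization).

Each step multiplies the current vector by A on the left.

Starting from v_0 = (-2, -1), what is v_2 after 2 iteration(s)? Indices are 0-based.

v_2 = (-7, -11)

v_0 = (-2, -1).
v_1 = A·v_0 = (3, 4).
v_2 = A·v_1 = (-7, -11).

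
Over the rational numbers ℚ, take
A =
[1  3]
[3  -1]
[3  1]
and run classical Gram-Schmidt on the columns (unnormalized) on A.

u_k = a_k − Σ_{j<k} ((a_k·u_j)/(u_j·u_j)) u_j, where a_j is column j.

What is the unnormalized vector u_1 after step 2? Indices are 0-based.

u_1 = (54/19, -28/19, 10/19)

Step 1: u_0 = a_0 = (1, 3, 3).
Step 2: u_1 = a_1 − (3/19)·u_0 = (54/19, -28/19, 10/19).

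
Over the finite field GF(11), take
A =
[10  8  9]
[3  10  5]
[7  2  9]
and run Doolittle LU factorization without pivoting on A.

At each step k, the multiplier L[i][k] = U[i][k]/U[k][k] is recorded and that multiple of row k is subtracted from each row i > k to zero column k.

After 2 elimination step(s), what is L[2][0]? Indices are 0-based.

Step 1: pivot at (0,0) is 10.
  row1 ← row1 − (8)·row0  ⇒  L[1][0]=8, U row1=(0, 1, 10)
  row2 ← row2 − (4)·row0  ⇒  L[2][0]=4, U row2=(0, 3, 6)
Step 2: pivot at (1,1) is 1.
  row2 ← row2 − (3)·row1  ⇒  L[2][1]=3, U row2=(0, 0, 9)

L[2][0] = 4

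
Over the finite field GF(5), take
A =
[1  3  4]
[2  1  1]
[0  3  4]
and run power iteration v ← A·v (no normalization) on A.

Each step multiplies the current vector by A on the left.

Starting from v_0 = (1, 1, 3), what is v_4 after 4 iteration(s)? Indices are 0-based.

v_0 = (1, 1, 3).
v_1 = A·v_0 = (1, 1, 0).
v_2 = A·v_1 = (4, 3, 3).
v_3 = A·v_2 = (0, 4, 1).
v_4 = A·v_3 = (1, 0, 1).

v_4 = (1, 0, 1)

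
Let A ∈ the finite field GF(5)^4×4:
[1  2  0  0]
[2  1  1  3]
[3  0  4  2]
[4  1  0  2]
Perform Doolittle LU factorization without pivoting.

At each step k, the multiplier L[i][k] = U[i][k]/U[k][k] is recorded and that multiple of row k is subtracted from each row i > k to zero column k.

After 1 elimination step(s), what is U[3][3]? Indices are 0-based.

[col 0] pivot 1
  R1 -= 2*R0 → (0, 2, 1, 3)  (L[1][0] := 2)
  R2 -= 3*R0 → (0, 4, 4, 2)  (L[2][0] := 3)
  R3 -= 4*R0 → (0, 3, 0, 2)  (L[3][0] := 4)

U[3][3] = 2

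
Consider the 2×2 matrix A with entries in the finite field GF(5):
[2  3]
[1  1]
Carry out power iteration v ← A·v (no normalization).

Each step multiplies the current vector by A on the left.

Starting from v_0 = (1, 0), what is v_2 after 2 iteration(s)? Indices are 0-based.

v_2 = (2, 3)

v_0 = (1, 0).
v_1 = A·v_0 = (2, 1).
v_2 = A·v_1 = (2, 3).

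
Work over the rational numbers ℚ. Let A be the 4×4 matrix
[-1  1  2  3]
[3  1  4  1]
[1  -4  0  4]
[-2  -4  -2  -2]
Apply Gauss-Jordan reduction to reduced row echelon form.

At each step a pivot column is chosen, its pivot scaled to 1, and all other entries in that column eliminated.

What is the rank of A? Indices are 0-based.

rank = 4

pivot(0,0)=-1: scale R0 → (1, -1, -2, -3)
  clear (1,0): R1 −= (3)R0 → (0, 4, 10, 10)
  clear (2,0): R2 −= (1)R0 → (0, -3, 2, 7)
  clear (3,0): R3 −= (-2)R0 → (0, -6, -6, -8)
pivot(1,1)=4: scale R1 → (0, 1, 5/2, 5/2)
  clear (0,1): R0 −= (-1)R1 → (1, 0, 1/2, -1/2)
  clear (2,1): R2 −= (-3)R1 → (0, 0, 19/2, 29/2)
  clear (3,1): R3 −= (-6)R1 → (0, 0, 9, 7)
pivot(2,2)=19/2: scale R2 → (0, 0, 1, 29/19)
  clear (0,2): R0 −= (1/2)R2 → (1, 0, 0, -24/19)
  clear (1,2): R1 −= (5/2)R2 → (0, 1, 0, -25/19)
  clear (3,2): R3 −= (9)R2 → (0, 0, 0, -128/19)
pivot(3,3)=-128/19: scale R3 → (0, 0, 0, 1)
  clear (0,3): R0 −= (-24/19)R3 → (1, 0, 0, 0)
  clear (1,3): R1 −= (-25/19)R3 → (0, 1, 0, 0)
  clear (2,3): R2 −= (29/19)R3 → (0, 0, 1, 0)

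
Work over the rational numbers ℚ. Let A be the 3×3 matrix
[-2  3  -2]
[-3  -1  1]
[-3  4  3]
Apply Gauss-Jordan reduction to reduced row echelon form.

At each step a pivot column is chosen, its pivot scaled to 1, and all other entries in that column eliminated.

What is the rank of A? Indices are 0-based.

[1] R0 /= -2  ⇒  (1, -3/2, 1)
     R1 -= -3·R0  ⇒  (0, -11/2, 4)
     R2 -= -3·R0  ⇒  (0, -1/2, 6)
[2] R1 /= -11/2  ⇒  (0, 1, -8/11)
     R0 -= -3/2·R1  ⇒  (1, 0, -1/11)
     R2 -= -1/2·R1  ⇒  (0, 0, 62/11)
[3] R2 /= 62/11  ⇒  (0, 0, 1)
     R0 -= -1/11·R2  ⇒  (1, 0, 0)
     R1 -= -8/11·R2  ⇒  (0, 1, 0)

rank = 3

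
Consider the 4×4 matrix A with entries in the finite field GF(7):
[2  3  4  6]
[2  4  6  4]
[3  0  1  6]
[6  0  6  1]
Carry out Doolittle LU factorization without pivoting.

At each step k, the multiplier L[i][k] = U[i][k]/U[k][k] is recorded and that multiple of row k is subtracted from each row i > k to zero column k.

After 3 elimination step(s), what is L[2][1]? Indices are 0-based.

L[2][1] = 6

Step 1: pivot at (0,0) is 2.
  row1 ← row1 − (1)·row0  ⇒  L[1][0]=1, U row1=(0, 1, 2, 5)
  row2 ← row2 − (5)·row0  ⇒  L[2][0]=5, U row2=(0, 6, 2, 4)
  row3 ← row3 − (3)·row0  ⇒  L[3][0]=3, U row3=(0, 5, 1, 4)
Step 2: pivot at (1,1) is 1.
  row2 ← row2 − (6)·row1  ⇒  L[2][1]=6, U row2=(0, 0, 4, 2)
  row3 ← row3 − (5)·row1  ⇒  L[3][1]=5, U row3=(0, 0, 5, 0)
Step 3: pivot at (2,2) is 4.
  row3 ← row3 − (3)·row2  ⇒  L[3][2]=3, U row3=(0, 0, 0, 1)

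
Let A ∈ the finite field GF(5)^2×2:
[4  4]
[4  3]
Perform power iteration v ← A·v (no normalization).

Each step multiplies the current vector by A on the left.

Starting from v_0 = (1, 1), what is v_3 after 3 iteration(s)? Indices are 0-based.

v_3 = (2, 4)

v_0 = (1, 1).
v_1 = A·v_0 = (3, 2).
v_2 = A·v_1 = (0, 3).
v_3 = A·v_2 = (2, 4).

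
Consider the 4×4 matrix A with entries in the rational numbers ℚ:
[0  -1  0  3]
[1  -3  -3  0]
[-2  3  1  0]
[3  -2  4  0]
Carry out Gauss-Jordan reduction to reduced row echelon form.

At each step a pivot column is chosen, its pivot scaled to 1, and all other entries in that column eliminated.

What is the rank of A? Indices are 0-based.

rank = 4

step 1: exchange rows 0,1
step 1: normalize row 0 (÷1) = (1, -3, -3, 0)
  row 2: subtract -2×row0 = (0, -3, -5, 0)
  row 3: subtract 3×row0 = (0, 7, 13, 0)
step 2: normalize row 1 (÷-1) = (0, 1, 0, -3)
  row 0: subtract -3×row1 = (1, 0, -3, -9)
  row 2: subtract -3×row1 = (0, 0, -5, -9)
  row 3: subtract 7×row1 = (0, 0, 13, 21)
step 3: normalize row 2 (÷-5) = (0, 0, 1, 9/5)
  row 0: subtract -3×row2 = (1, 0, 0, -18/5)
  row 3: subtract 13×row2 = (0, 0, 0, -12/5)
step 4: normalize row 3 (÷-12/5) = (0, 0, 0, 1)
  row 0: subtract -18/5×row3 = (1, 0, 0, 0)
  row 1: subtract -3×row3 = (0, 1, 0, 0)
  row 2: subtract 9/5×row3 = (0, 0, 1, 0)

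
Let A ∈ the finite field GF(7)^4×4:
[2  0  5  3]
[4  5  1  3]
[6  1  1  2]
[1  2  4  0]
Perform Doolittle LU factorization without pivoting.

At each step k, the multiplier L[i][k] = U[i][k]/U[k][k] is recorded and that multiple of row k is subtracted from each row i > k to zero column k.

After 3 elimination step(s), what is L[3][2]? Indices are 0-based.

L[3][2] = 4

Step 1: pivot at (0,0) is 2.
  row1 ← row1 − (2)·row0  ⇒  L[1][0]=2, U row1=(0, 5, 5, 4)
  row2 ← row2 − (3)·row0  ⇒  L[2][0]=3, U row2=(0, 1, 0, 0)
  row3 ← row3 − (4)·row0  ⇒  L[3][0]=4, U row3=(0, 2, 5, 2)
Step 2: pivot at (1,1) is 5.
  row2 ← row2 − (3)·row1  ⇒  L[2][1]=3, U row2=(0, 0, 6, 2)
  row3 ← row3 − (6)·row1  ⇒  L[3][1]=6, U row3=(0, 0, 3, 6)
Step 3: pivot at (2,2) is 6.
  row3 ← row3 − (4)·row2  ⇒  L[3][2]=4, U row3=(0, 0, 0, 5)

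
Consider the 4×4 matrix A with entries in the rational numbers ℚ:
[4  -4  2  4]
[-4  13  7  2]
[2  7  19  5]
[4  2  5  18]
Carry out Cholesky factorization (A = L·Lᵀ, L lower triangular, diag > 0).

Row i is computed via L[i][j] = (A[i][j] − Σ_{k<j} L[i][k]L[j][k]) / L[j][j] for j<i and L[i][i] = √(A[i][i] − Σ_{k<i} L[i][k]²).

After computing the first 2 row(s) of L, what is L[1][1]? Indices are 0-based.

L[1][1] = 3

Step 1: L[0][0] = √(4) = 2.
  L[1][0] = (-4) / L[0][0] = -2.
Step 2: L[1][1] = √(9) = 3.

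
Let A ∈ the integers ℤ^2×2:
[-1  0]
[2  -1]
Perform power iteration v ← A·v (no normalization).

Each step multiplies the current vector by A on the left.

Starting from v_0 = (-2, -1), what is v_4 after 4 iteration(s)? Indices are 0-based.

v_4 = (-2, 15)

v_0 = (-2, -1).
v_1 = A·v_0 = (2, -3).
v_2 = A·v_1 = (-2, 7).
v_3 = A·v_2 = (2, -11).
v_4 = A·v_3 = (-2, 15).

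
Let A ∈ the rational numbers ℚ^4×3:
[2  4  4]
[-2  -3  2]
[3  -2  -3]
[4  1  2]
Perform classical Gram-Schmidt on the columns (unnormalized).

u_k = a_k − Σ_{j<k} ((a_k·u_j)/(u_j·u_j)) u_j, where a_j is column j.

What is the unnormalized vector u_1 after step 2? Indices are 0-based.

u_1 = (36/11, -25/11, -34/11, -5/11)

Step 1: u_0 = a_0 = (2, -2, 3, 4).
Step 2: u_1 = a_1 − (4/11)·u_0 = (36/11, -25/11, -34/11, -5/11).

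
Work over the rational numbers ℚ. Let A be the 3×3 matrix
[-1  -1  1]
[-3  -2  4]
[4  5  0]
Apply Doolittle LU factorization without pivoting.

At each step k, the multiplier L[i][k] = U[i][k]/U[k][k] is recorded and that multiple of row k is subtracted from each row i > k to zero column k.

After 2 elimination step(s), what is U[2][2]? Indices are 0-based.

Step 1: pivot at (0,0) is -1.
  row1 ← row1 − (3)·row0  ⇒  L[1][0]=3, U row1=(0, 1, 1)
  row2 ← row2 − (-4)·row0  ⇒  L[2][0]=-4, U row2=(0, 1, 4)
Step 2: pivot at (1,1) is 1.
  row2 ← row2 − (1)·row1  ⇒  L[2][1]=1, U row2=(0, 0, 3)

U[2][2] = 3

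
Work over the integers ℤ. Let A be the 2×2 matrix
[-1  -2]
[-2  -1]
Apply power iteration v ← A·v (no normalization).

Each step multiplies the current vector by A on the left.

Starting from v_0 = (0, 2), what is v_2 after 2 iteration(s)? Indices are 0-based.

v_0 = (0, 2).
v_1 = A·v_0 = (-4, -2).
v_2 = A·v_1 = (8, 10).

v_2 = (8, 10)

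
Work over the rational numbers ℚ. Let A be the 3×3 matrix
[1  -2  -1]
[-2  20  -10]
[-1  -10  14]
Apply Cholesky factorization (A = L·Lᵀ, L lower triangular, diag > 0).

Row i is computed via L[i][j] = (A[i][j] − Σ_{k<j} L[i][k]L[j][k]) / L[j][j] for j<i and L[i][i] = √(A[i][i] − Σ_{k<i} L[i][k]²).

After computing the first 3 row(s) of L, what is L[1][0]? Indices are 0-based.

Step 1: L[0][0] = √(1) = 1.
  L[1][0] = (-2) / L[0][0] = -2.
Step 2: L[1][1] = √(16) = 4.
  L[2][0] = (-1) / L[0][0] = -1.
  L[2][1] = (-12) / L[1][1] = -3.
Step 3: L[2][2] = √(4) = 2.

L[1][0] = -2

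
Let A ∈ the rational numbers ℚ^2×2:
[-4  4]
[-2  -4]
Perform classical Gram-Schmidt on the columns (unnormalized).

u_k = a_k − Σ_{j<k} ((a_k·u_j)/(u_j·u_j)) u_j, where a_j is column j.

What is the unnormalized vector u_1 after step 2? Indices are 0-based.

Step 1: u_0 = a_0 = (-4, -2).
Step 2: u_1 = a_1 − (-2/5)·u_0 = (12/5, -24/5).

u_1 = (12/5, -24/5)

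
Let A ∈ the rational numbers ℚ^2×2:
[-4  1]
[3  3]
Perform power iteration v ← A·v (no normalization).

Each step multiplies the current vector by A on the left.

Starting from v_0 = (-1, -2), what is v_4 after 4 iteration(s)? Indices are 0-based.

v_4 = (-302, -201)

v_0 = (-1, -2).
v_1 = A·v_0 = (2, -9).
v_2 = A·v_1 = (-17, -21).
v_3 = A·v_2 = (47, -114).
v_4 = A·v_3 = (-302, -201).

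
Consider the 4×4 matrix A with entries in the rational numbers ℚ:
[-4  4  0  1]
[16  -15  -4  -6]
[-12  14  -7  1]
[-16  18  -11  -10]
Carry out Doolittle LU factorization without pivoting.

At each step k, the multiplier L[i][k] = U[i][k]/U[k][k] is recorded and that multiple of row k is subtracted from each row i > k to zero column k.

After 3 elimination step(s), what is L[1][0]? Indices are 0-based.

[col 0] pivot -4
  R1 -= -4*R0 → (0, 1, -4, -2)  (L[1][0] := -4)
  R2 -= 3*R0 → (0, 2, -7, -2)  (L[2][0] := 3)
  R3 -= 4*R0 → (0, 2, -11, -14)  (L[3][0] := 4)
[col 1] pivot 1
  R2 -= 2*R1 → (0, 0, 1, 2)  (L[2][1] := 2)
  R3 -= 2*R1 → (0, 0, -3, -10)  (L[3][1] := 2)
[col 2] pivot 1
  R3 -= -3*R2 → (0, 0, 0, -4)  (L[3][2] := -3)

L[1][0] = -4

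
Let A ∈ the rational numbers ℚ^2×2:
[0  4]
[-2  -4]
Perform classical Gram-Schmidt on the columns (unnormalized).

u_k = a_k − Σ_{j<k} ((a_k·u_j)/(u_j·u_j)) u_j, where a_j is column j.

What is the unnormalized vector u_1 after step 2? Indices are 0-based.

u_1 = (4, 0)

Step 1: u_0 = a_0 = (0, -2).
Step 2: u_1 = a_1 − (2)·u_0 = (4, 0).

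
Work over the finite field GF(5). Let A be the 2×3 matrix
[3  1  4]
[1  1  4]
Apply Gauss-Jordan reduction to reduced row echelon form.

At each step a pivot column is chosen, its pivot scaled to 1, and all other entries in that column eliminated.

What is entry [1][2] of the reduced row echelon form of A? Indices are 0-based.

M[1][2] = 4

step 1: normalize row 0 (÷3) = (1, 2, 3)
  row 1: subtract 1×row0 = (0, 4, 1)
step 2: normalize row 1 (÷4) = (0, 1, 4)
  row 0: subtract 2×row1 = (1, 0, 0)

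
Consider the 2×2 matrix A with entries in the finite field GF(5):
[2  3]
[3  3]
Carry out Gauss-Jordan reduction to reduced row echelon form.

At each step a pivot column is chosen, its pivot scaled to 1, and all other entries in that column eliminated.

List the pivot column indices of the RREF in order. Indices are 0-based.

pivot columns: 0, 1

[1] R0 /= 2  ⇒  (1, 4)
     R1 -= 3·R0  ⇒  (0, 1)
[2] R1 /= 1  ⇒  (0, 1)
     R0 -= 4·R1  ⇒  (1, 0)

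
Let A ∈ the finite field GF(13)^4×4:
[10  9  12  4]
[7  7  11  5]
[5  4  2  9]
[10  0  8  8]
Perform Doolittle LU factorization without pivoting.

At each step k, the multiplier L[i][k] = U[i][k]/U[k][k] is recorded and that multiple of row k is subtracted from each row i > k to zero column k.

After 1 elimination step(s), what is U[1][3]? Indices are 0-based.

U[1][3] = 10

[col 0] pivot 10
  R1 -= 2*R0 → (0, 2, 0, 10)  (L[1][0] := 2)
  R2 -= 7*R0 → (0, 6, 9, 7)  (L[2][0] := 7)
  R3 -= 1*R0 → (0, 4, 9, 4)  (L[3][0] := 1)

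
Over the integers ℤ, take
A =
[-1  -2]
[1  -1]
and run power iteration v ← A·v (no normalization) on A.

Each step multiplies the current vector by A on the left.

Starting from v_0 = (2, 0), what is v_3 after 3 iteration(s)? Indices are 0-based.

v_3 = (10, 2)

v_0 = (2, 0).
v_1 = A·v_0 = (-2, 2).
v_2 = A·v_1 = (-2, -4).
v_3 = A·v_2 = (10, 2).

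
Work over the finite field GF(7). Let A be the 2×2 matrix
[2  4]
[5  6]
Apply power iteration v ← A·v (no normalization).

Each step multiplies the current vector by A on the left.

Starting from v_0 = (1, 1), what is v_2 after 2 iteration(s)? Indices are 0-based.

v_2 = (0, 5)

v_0 = (1, 1).
v_1 = A·v_0 = (6, 4).
v_2 = A·v_1 = (0, 5).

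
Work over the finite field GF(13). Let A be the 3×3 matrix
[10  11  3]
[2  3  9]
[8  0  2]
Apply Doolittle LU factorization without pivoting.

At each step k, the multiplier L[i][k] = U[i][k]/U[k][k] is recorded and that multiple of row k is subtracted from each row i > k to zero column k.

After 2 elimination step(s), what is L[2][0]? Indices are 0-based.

L[2][0] = 6

k=0: U[0][0]=10
  eliminate (1,0): mult=8, new row 1: (0, 6, 11); set L[1][0]=8
  eliminate (2,0): mult=6, new row 2: (0, 12, 10); set L[2][0]=6
k=1: U[1][1]=6
  eliminate (2,1): mult=2, new row 2: (0, 0, 1); set L[2][1]=2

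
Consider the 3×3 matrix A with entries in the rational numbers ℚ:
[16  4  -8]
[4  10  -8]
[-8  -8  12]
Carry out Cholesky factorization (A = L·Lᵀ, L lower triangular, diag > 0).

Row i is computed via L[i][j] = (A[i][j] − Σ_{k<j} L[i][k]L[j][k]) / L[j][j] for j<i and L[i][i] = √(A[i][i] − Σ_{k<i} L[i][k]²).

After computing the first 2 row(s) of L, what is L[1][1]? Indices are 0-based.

Step 1: L[0][0] = √(16) = 4.
  L[1][0] = (4) / L[0][0] = 1.
Step 2: L[1][1] = √(9) = 3.

L[1][1] = 3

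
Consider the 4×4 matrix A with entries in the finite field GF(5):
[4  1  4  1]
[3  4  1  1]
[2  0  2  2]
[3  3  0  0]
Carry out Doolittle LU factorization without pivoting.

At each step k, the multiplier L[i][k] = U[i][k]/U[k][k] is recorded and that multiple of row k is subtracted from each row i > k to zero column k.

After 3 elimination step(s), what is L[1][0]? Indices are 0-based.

L[1][0] = 2

Step 1: pivot at (0,0) is 4.
  row1 ← row1 − (2)·row0  ⇒  L[1][0]=2, U row1=(0, 2, 3, 4)
  row2 ← row2 − (3)·row0  ⇒  L[2][0]=3, U row2=(0, 2, 0, 4)
  row3 ← row3 − (2)·row0  ⇒  L[3][0]=2, U row3=(0, 1, 2, 3)
Step 2: pivot at (1,1) is 2.
  row2 ← row2 − (1)·row1  ⇒  L[2][1]=1, U row2=(0, 0, 2, 0)
  row3 ← row3 − (3)·row1  ⇒  L[3][1]=3, U row3=(0, 0, 3, 1)
Step 3: pivot at (2,2) is 2.
  row3 ← row3 − (4)·row2  ⇒  L[3][2]=4, U row3=(0, 0, 0, 1)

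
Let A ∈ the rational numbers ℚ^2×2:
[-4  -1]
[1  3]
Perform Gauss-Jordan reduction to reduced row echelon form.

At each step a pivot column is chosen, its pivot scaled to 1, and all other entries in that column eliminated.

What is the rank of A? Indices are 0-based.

step 1: normalize row 0 (÷-4) = (1, 1/4)
  row 1: subtract 1×row0 = (0, 11/4)
step 2: normalize row 1 (÷11/4) = (0, 1)
  row 0: subtract 1/4×row1 = (1, 0)

rank = 2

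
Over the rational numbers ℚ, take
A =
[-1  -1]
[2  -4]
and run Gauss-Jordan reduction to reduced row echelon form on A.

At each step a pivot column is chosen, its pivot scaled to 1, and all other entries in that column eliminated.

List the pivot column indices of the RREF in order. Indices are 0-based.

pivot columns: 0, 1

pivot(0,0)=-1: scale R0 → (1, 1)
  clear (1,0): R1 −= (2)R0 → (0, -6)
pivot(1,1)=-6: scale R1 → (0, 1)
  clear (0,1): R0 −= (1)R1 → (1, 0)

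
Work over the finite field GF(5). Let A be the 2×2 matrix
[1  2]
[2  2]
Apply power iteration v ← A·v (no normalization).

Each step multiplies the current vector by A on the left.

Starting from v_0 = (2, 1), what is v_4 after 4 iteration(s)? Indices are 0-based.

v_0 = (2, 1).
v_1 = A·v_0 = (4, 1).
v_2 = A·v_1 = (1, 0).
v_3 = A·v_2 = (1, 2).
v_4 = A·v_3 = (0, 1).

v_4 = (0, 1)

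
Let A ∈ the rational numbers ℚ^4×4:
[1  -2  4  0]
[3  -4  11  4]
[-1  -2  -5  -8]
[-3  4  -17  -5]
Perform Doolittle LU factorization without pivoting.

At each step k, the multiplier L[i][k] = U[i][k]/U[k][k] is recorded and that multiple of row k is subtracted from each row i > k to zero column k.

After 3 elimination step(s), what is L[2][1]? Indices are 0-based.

k=0: U[0][0]=1
  eliminate (1,0): mult=3, new row 1: (0, 2, -1, 4); set L[1][0]=3
  eliminate (2,0): mult=-1, new row 2: (0, -4, -1, -8); set L[2][0]=-1
  eliminate (3,0): mult=-3, new row 3: (0, -2, -5, -5); set L[3][0]=-3
k=1: U[1][1]=2
  eliminate (2,1): mult=-2, new row 2: (0, 0, -3, 0); set L[2][1]=-2
  eliminate (3,1): mult=-1, new row 3: (0, 0, -6, -1); set L[3][1]=-1
k=2: U[2][2]=-3
  eliminate (3,2): mult=2, new row 3: (0, 0, 0, -1); set L[3][2]=2

L[2][1] = -2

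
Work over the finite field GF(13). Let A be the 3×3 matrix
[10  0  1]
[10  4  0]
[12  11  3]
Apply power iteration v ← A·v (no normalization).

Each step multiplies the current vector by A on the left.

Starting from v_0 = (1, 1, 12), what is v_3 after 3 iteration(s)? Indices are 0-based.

v_3 = (5, 7, 5)

v_0 = (1, 1, 12).
v_1 = A·v_0 = (9, 1, 7).
v_2 = A·v_1 = (6, 3, 10).
v_3 = A·v_2 = (5, 7, 5).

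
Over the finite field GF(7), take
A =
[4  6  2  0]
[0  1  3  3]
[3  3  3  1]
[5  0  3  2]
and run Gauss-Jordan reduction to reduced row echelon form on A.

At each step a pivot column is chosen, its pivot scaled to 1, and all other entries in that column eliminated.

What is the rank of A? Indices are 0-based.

rank = 4

step 1: normalize row 0 (÷4) = (1, 5, 4, 0)
  row 2: subtract 3×row0 = (0, 2, 5, 1)
  row 3: subtract 5×row0 = (0, 3, 4, 2)
step 2: normalize row 1 (÷1) = (0, 1, 3, 3)
  row 0: subtract 5×row1 = (1, 0, 3, 6)
  row 2: subtract 2×row1 = (0, 0, 6, 2)
  row 3: subtract 3×row1 = (0, 0, 2, 0)
step 3: normalize row 2 (÷6) = (0, 0, 1, 5)
  row 0: subtract 3×row2 = (1, 0, 0, 5)
  row 1: subtract 3×row2 = (0, 1, 0, 2)
  row 3: subtract 2×row2 = (0, 0, 0, 4)
step 4: normalize row 3 (÷4) = (0, 0, 0, 1)
  row 0: subtract 5×row3 = (1, 0, 0, 0)
  row 1: subtract 2×row3 = (0, 1, 0, 0)
  row 2: subtract 5×row3 = (0, 0, 1, 0)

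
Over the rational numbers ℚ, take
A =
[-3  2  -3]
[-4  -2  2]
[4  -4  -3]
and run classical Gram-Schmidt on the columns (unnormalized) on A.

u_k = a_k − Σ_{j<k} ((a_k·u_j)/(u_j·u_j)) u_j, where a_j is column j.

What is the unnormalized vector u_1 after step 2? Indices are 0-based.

Step 1: u_0 = a_0 = (-3, -4, 4).
Step 2: u_1 = a_1 − (-14/41)·u_0 = (40/41, -138/41, -108/41).

u_1 = (40/41, -138/41, -108/41)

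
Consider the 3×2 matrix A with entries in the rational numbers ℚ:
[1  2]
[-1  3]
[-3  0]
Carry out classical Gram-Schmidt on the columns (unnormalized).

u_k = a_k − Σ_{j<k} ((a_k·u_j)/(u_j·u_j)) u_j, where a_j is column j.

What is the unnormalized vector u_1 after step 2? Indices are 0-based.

Step 1: u_0 = a_0 = (1, -1, -3).
Step 2: u_1 = a_1 − (-1/11)·u_0 = (23/11, 32/11, -3/11).

u_1 = (23/11, 32/11, -3/11)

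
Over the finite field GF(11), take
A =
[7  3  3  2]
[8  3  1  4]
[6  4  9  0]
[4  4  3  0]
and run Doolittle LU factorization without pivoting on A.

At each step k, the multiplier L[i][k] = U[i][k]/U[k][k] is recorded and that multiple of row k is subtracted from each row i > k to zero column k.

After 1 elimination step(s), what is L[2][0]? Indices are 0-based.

L[2][0] = 4

Step 1: pivot at (0,0) is 7.
  row1 ← row1 − (9)·row0  ⇒  L[1][0]=9, U row1=(0, 9, 7, 8)
  row2 ← row2 − (4)·row0  ⇒  L[2][0]=4, U row2=(0, 3, 8, 3)
  row3 ← row3 − (10)·row0  ⇒  L[3][0]=10, U row3=(0, 7, 6, 2)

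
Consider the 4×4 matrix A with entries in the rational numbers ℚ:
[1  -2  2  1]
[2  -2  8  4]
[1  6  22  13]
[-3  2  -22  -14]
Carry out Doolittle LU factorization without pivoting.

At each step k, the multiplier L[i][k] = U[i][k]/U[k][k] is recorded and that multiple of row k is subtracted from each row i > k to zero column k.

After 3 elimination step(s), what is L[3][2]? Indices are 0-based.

Step 1: pivot at (0,0) is 1.
  row1 ← row1 − (2)·row0  ⇒  L[1][0]=2, U row1=(0, 2, 4, 2)
  row2 ← row2 − (1)·row0  ⇒  L[2][0]=1, U row2=(0, 8, 20, 12)
  row3 ← row3 − (-3)·row0  ⇒  L[3][0]=-3, U row3=(0, -4, -16, -11)
Step 2: pivot at (1,1) is 2.
  row2 ← row2 − (4)·row1  ⇒  L[2][1]=4, U row2=(0, 0, 4, 4)
  row3 ← row3 − (-2)·row1  ⇒  L[3][1]=-2, U row3=(0, 0, -8, -7)
Step 3: pivot at (2,2) is 4.
  row3 ← row3 − (-2)·row2  ⇒  L[3][2]=-2, U row3=(0, 0, 0, 1)

L[3][2] = -2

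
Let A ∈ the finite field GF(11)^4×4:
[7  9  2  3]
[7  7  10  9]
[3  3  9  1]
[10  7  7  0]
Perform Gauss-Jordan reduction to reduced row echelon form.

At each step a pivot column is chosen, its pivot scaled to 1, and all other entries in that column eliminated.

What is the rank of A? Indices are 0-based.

rank = 4

step 1: normalize row 0 (÷7) = (1, 6, 5, 2)
  row 1: subtract 7×row0 = (0, 9, 8, 6)
  row 2: subtract 3×row0 = (0, 7, 5, 6)
  row 3: subtract 10×row0 = (0, 2, 1, 2)
step 2: normalize row 1 (÷9) = (0, 1, 7, 8)
  row 0: subtract 6×row1 = (1, 0, 7, 9)
  row 2: subtract 7×row1 = (0, 0, 0, 5)
  row 3: subtract 2×row1 = (0, 0, 9, 8)
step 3: exchange rows 2,3
step 3: normalize row 2 (÷9) = (0, 0, 1, 7)
  row 0: subtract 7×row2 = (1, 0, 0, 4)
  row 1: subtract 7×row2 = (0, 1, 0, 3)
step 4: normalize row 3 (÷5) = (0, 0, 0, 1)
  row 0: subtract 4×row3 = (1, 0, 0, 0)
  row 1: subtract 3×row3 = (0, 1, 0, 0)
  row 2: subtract 7×row3 = (0, 0, 1, 0)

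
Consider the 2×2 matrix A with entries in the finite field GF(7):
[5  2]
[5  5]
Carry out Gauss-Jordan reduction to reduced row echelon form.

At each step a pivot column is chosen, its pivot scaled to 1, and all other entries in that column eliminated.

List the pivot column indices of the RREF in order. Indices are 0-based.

pivot columns: 0, 1

pivot(0,0)=5: scale R0 → (1, 6)
  clear (1,0): R1 −= (5)R0 → (0, 3)
pivot(1,1)=3: scale R1 → (0, 1)
  clear (0,1): R0 −= (6)R1 → (1, 0)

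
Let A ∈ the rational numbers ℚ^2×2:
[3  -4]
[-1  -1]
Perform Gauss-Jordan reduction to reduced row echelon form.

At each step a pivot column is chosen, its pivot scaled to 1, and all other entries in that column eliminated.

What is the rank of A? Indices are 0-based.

rank = 2

pivot(0,0)=3: scale R0 → (1, -4/3)
  clear (1,0): R1 −= (-1)R0 → (0, -7/3)
pivot(1,1)=-7/3: scale R1 → (0, 1)
  clear (0,1): R0 −= (-4/3)R1 → (1, 0)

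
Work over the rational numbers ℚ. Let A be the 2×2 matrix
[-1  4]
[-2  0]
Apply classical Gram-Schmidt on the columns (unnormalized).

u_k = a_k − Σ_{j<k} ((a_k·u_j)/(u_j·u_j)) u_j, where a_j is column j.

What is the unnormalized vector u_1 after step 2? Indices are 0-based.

Step 1: u_0 = a_0 = (-1, -2).
Step 2: u_1 = a_1 − (-4/5)·u_0 = (16/5, -8/5).

u_1 = (16/5, -8/5)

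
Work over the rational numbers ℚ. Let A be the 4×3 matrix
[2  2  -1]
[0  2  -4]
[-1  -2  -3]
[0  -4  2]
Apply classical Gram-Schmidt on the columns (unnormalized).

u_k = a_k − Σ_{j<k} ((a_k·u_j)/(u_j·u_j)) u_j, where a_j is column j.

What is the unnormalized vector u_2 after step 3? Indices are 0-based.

u_2 = (-43/26, -71/26, -43/13, -7/13)

Step 1: u_0 = a_0 = (2, 0, -1, 0).
Step 2: u_1 = a_1 − (6/5)·u_0 = (-2/5, 2, -4/5, -4).
Step 3: u_2 = a_2 − (1/5)·u_0 − (-33/52)·u_1 = (-43/26, -71/26, -43/13, -7/13).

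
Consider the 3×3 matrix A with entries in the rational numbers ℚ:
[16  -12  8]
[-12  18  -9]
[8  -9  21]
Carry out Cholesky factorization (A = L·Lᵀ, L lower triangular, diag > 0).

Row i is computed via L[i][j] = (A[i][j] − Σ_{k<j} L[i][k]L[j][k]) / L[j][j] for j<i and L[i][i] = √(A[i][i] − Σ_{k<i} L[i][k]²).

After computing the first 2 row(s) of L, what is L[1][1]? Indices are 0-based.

Step 1: L[0][0] = √(16) = 4.
  L[1][0] = (-12) / L[0][0] = -3.
Step 2: L[1][1] = √(9) = 3.

L[1][1] = 3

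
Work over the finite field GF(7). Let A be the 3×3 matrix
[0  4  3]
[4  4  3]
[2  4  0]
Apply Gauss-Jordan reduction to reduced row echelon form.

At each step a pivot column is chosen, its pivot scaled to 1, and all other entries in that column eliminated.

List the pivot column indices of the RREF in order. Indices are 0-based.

pivot(0,0): swap R0↔R1
pivot(0,0)=4: scale R0 → (1, 1, 6)
  clear (2,0): R2 −= (2)R0 → (0, 2, 2)
pivot(1,1)=4: scale R1 → (0, 1, 6)
  clear (0,1): R0 −= (1)R1 → (1, 0, 0)
  clear (2,1): R2 −= (2)R1 → (0, 0, 4)
pivot(2,2)=4: scale R2 → (0, 0, 1)
  clear (1,2): R1 −= (6)R2 → (0, 1, 0)

pivot columns: 0, 1, 2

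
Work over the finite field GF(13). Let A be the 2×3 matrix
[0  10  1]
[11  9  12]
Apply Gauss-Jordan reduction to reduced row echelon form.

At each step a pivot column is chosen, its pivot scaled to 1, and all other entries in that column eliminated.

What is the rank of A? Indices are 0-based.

rank = 2

step 1: exchange rows 0,1
step 1: normalize row 0 (÷11) = (1, 2, 7)
step 2: normalize row 1 (÷10) = (0, 1, 4)
  row 0: subtract 2×row1 = (1, 0, 12)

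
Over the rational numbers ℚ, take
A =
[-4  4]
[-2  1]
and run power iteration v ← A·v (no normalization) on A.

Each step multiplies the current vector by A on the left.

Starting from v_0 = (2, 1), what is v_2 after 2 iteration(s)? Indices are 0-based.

v_0 = (2, 1).
v_1 = A·v_0 = (-4, -3).
v_2 = A·v_1 = (4, 5).

v_2 = (4, 5)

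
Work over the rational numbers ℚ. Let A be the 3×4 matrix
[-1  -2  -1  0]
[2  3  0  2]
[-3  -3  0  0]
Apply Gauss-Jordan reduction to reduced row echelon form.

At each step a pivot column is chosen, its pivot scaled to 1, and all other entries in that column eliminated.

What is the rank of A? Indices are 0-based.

rank = 3

[1] R0 /= -1  ⇒  (1, 2, 1, 0)
     R1 -= 2·R0  ⇒  (0, -1, -2, 2)
     R2 -= -3·R0  ⇒  (0, 3, 3, 0)
[2] R1 /= -1  ⇒  (0, 1, 2, -2)
     R0 -= 2·R1  ⇒  (1, 0, -3, 4)
     R2 -= 3·R1  ⇒  (0, 0, -3, 6)
[3] R2 /= -3  ⇒  (0, 0, 1, -2)
     R0 -= -3·R2  ⇒  (1, 0, 0, -2)
     R1 -= 2·R2  ⇒  (0, 1, 0, 2)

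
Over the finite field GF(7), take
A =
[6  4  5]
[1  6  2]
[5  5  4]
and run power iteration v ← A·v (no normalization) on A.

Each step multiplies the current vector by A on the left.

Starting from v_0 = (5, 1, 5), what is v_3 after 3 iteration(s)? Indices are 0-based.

v_3 = (1, 0, 6)

v_0 = (5, 1, 5).
v_1 = A·v_0 = (3, 0, 1).
v_2 = A·v_1 = (2, 5, 5).
v_3 = A·v_2 = (1, 0, 6).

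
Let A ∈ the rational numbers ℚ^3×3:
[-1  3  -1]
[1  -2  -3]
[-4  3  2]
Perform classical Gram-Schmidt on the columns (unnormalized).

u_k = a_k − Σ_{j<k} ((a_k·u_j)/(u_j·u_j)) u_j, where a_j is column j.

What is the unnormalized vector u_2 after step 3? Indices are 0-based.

u_2 = (-150/107, -270/107, -30/107)

Step 1: u_0 = a_0 = (-1, 1, -4).
Step 2: u_1 = a_1 − (-17/18)·u_0 = (37/18, -19/18, -7/9).
Step 3: u_2 = a_2 − (-5/9)·u_0 − (-8/107)·u_1 = (-150/107, -270/107, -30/107).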